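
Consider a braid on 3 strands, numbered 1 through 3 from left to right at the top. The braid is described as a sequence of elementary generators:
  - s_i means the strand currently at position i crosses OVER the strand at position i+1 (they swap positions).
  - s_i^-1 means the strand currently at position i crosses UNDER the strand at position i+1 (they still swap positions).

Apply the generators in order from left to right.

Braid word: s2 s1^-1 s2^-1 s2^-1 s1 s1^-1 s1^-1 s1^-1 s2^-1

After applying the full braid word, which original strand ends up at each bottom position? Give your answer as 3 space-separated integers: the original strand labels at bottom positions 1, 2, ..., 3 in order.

Answer: 3 2 1

Derivation:
Gen 1 (s2): strand 2 crosses over strand 3. Perm now: [1 3 2]
Gen 2 (s1^-1): strand 1 crosses under strand 3. Perm now: [3 1 2]
Gen 3 (s2^-1): strand 1 crosses under strand 2. Perm now: [3 2 1]
Gen 4 (s2^-1): strand 2 crosses under strand 1. Perm now: [3 1 2]
Gen 5 (s1): strand 3 crosses over strand 1. Perm now: [1 3 2]
Gen 6 (s1^-1): strand 1 crosses under strand 3. Perm now: [3 1 2]
Gen 7 (s1^-1): strand 3 crosses under strand 1. Perm now: [1 3 2]
Gen 8 (s1^-1): strand 1 crosses under strand 3. Perm now: [3 1 2]
Gen 9 (s2^-1): strand 1 crosses under strand 2. Perm now: [3 2 1]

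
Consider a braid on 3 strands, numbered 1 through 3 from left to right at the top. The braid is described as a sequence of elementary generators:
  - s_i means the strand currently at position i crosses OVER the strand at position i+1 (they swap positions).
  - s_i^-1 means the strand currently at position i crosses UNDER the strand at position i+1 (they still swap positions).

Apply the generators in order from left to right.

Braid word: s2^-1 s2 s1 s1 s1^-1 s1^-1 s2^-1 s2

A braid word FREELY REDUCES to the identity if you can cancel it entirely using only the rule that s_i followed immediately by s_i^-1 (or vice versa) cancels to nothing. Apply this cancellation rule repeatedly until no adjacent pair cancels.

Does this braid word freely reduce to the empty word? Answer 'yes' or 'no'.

Gen 1 (s2^-1): push. Stack: [s2^-1]
Gen 2 (s2): cancels prior s2^-1. Stack: []
Gen 3 (s1): push. Stack: [s1]
Gen 4 (s1): push. Stack: [s1 s1]
Gen 5 (s1^-1): cancels prior s1. Stack: [s1]
Gen 6 (s1^-1): cancels prior s1. Stack: []
Gen 7 (s2^-1): push. Stack: [s2^-1]
Gen 8 (s2): cancels prior s2^-1. Stack: []
Reduced word: (empty)

Answer: yes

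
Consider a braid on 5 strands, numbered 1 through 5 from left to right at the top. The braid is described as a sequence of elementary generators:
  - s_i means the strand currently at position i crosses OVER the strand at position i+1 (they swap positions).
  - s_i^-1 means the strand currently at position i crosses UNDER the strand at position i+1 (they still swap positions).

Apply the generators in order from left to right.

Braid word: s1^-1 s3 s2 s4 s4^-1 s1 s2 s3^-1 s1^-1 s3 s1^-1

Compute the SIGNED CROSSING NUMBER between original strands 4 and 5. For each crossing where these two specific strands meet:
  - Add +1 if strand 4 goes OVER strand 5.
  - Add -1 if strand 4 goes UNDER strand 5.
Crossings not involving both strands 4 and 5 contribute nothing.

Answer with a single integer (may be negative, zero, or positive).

Answer: 0

Derivation:
Gen 1: crossing 1x2. Both 4&5? no. Sum: 0
Gen 2: crossing 3x4. Both 4&5? no. Sum: 0
Gen 3: crossing 1x4. Both 4&5? no. Sum: 0
Gen 4: crossing 3x5. Both 4&5? no. Sum: 0
Gen 5: crossing 5x3. Both 4&5? no. Sum: 0
Gen 6: crossing 2x4. Both 4&5? no. Sum: 0
Gen 7: crossing 2x1. Both 4&5? no. Sum: 0
Gen 8: crossing 2x3. Both 4&5? no. Sum: 0
Gen 9: crossing 4x1. Both 4&5? no. Sum: 0
Gen 10: crossing 3x2. Both 4&5? no. Sum: 0
Gen 11: crossing 1x4. Both 4&5? no. Sum: 0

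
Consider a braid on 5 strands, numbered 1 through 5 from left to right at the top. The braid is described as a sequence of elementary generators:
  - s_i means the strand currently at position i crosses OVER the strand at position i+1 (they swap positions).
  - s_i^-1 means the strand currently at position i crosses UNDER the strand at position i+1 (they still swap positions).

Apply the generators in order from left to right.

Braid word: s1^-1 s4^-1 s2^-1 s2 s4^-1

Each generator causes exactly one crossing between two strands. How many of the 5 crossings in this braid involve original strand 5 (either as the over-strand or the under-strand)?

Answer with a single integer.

Gen 1: crossing 1x2. Involves strand 5? no. Count so far: 0
Gen 2: crossing 4x5. Involves strand 5? yes. Count so far: 1
Gen 3: crossing 1x3. Involves strand 5? no. Count so far: 1
Gen 4: crossing 3x1. Involves strand 5? no. Count so far: 1
Gen 5: crossing 5x4. Involves strand 5? yes. Count so far: 2

Answer: 2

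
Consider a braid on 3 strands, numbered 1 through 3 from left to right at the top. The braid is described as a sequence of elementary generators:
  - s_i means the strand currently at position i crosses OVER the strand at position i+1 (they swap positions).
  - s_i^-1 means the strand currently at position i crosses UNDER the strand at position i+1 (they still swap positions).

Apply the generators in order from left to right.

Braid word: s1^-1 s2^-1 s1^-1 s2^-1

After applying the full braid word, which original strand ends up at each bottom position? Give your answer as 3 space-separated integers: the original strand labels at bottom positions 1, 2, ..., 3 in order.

Answer: 3 1 2

Derivation:
Gen 1 (s1^-1): strand 1 crosses under strand 2. Perm now: [2 1 3]
Gen 2 (s2^-1): strand 1 crosses under strand 3. Perm now: [2 3 1]
Gen 3 (s1^-1): strand 2 crosses under strand 3. Perm now: [3 2 1]
Gen 4 (s2^-1): strand 2 crosses under strand 1. Perm now: [3 1 2]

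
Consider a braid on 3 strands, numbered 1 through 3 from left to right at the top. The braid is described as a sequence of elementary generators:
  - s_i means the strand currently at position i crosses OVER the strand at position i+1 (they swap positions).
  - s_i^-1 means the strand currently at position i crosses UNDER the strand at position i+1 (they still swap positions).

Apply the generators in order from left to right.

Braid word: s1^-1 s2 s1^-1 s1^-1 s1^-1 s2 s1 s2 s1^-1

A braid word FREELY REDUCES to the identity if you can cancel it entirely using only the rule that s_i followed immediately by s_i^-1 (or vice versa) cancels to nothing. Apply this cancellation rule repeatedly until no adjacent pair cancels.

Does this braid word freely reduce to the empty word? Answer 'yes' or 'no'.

Gen 1 (s1^-1): push. Stack: [s1^-1]
Gen 2 (s2): push. Stack: [s1^-1 s2]
Gen 3 (s1^-1): push. Stack: [s1^-1 s2 s1^-1]
Gen 4 (s1^-1): push. Stack: [s1^-1 s2 s1^-1 s1^-1]
Gen 5 (s1^-1): push. Stack: [s1^-1 s2 s1^-1 s1^-1 s1^-1]
Gen 6 (s2): push. Stack: [s1^-1 s2 s1^-1 s1^-1 s1^-1 s2]
Gen 7 (s1): push. Stack: [s1^-1 s2 s1^-1 s1^-1 s1^-1 s2 s1]
Gen 8 (s2): push. Stack: [s1^-1 s2 s1^-1 s1^-1 s1^-1 s2 s1 s2]
Gen 9 (s1^-1): push. Stack: [s1^-1 s2 s1^-1 s1^-1 s1^-1 s2 s1 s2 s1^-1]
Reduced word: s1^-1 s2 s1^-1 s1^-1 s1^-1 s2 s1 s2 s1^-1

Answer: no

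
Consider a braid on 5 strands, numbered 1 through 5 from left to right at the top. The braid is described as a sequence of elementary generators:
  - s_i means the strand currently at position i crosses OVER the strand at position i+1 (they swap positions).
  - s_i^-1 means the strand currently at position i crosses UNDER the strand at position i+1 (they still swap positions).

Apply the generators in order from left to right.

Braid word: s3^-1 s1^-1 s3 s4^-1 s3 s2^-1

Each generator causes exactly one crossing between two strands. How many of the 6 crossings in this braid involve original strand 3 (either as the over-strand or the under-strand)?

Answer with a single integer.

Answer: 3

Derivation:
Gen 1: crossing 3x4. Involves strand 3? yes. Count so far: 1
Gen 2: crossing 1x2. Involves strand 3? no. Count so far: 1
Gen 3: crossing 4x3. Involves strand 3? yes. Count so far: 2
Gen 4: crossing 4x5. Involves strand 3? no. Count so far: 2
Gen 5: crossing 3x5. Involves strand 3? yes. Count so far: 3
Gen 6: crossing 1x5. Involves strand 3? no. Count so far: 3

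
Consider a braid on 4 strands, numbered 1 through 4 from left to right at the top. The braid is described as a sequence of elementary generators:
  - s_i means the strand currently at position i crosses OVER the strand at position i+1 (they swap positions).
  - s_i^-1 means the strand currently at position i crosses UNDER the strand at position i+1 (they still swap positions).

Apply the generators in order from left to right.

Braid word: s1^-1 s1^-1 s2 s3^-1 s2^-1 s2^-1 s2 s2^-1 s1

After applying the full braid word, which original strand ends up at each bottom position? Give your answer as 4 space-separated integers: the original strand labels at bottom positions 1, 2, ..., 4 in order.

Gen 1 (s1^-1): strand 1 crosses under strand 2. Perm now: [2 1 3 4]
Gen 2 (s1^-1): strand 2 crosses under strand 1. Perm now: [1 2 3 4]
Gen 3 (s2): strand 2 crosses over strand 3. Perm now: [1 3 2 4]
Gen 4 (s3^-1): strand 2 crosses under strand 4. Perm now: [1 3 4 2]
Gen 5 (s2^-1): strand 3 crosses under strand 4. Perm now: [1 4 3 2]
Gen 6 (s2^-1): strand 4 crosses under strand 3. Perm now: [1 3 4 2]
Gen 7 (s2): strand 3 crosses over strand 4. Perm now: [1 4 3 2]
Gen 8 (s2^-1): strand 4 crosses under strand 3. Perm now: [1 3 4 2]
Gen 9 (s1): strand 1 crosses over strand 3. Perm now: [3 1 4 2]

Answer: 3 1 4 2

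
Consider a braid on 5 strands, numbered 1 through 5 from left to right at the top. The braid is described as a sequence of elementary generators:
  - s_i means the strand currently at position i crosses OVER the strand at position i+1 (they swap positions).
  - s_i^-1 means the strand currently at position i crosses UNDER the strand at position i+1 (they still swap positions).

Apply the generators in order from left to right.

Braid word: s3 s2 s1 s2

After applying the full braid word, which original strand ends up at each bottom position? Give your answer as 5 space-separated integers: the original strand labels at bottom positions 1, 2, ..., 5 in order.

Answer: 4 2 1 3 5

Derivation:
Gen 1 (s3): strand 3 crosses over strand 4. Perm now: [1 2 4 3 5]
Gen 2 (s2): strand 2 crosses over strand 4. Perm now: [1 4 2 3 5]
Gen 3 (s1): strand 1 crosses over strand 4. Perm now: [4 1 2 3 5]
Gen 4 (s2): strand 1 crosses over strand 2. Perm now: [4 2 1 3 5]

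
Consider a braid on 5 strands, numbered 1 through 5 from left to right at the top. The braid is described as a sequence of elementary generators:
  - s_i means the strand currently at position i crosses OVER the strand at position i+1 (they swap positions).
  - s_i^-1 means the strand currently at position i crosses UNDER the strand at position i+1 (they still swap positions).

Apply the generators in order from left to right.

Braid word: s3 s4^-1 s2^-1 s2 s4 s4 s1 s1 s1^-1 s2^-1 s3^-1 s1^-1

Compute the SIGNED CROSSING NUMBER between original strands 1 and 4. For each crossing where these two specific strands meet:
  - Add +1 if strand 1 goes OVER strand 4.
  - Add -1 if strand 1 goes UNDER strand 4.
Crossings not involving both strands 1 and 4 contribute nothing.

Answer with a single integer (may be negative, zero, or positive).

Answer: -1

Derivation:
Gen 1: crossing 3x4. Both 1&4? no. Sum: 0
Gen 2: crossing 3x5. Both 1&4? no. Sum: 0
Gen 3: crossing 2x4. Both 1&4? no. Sum: 0
Gen 4: crossing 4x2. Both 1&4? no. Sum: 0
Gen 5: crossing 5x3. Both 1&4? no. Sum: 0
Gen 6: crossing 3x5. Both 1&4? no. Sum: 0
Gen 7: crossing 1x2. Both 1&4? no. Sum: 0
Gen 8: crossing 2x1. Both 1&4? no. Sum: 0
Gen 9: crossing 1x2. Both 1&4? no. Sum: 0
Gen 10: 1 under 4. Both 1&4? yes. Contrib: -1. Sum: -1
Gen 11: crossing 1x5. Both 1&4? no. Sum: -1
Gen 12: crossing 2x4. Both 1&4? no. Sum: -1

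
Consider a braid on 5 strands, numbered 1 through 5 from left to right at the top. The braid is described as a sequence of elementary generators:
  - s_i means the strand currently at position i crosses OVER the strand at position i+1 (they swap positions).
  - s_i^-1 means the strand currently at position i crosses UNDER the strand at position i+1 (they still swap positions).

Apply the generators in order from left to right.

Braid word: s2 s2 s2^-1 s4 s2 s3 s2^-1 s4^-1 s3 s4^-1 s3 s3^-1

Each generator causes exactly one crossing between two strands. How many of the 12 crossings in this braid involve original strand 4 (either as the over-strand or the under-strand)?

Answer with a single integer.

Answer: 5

Derivation:
Gen 1: crossing 2x3. Involves strand 4? no. Count so far: 0
Gen 2: crossing 3x2. Involves strand 4? no. Count so far: 0
Gen 3: crossing 2x3. Involves strand 4? no. Count so far: 0
Gen 4: crossing 4x5. Involves strand 4? yes. Count so far: 1
Gen 5: crossing 3x2. Involves strand 4? no. Count so far: 1
Gen 6: crossing 3x5. Involves strand 4? no. Count so far: 1
Gen 7: crossing 2x5. Involves strand 4? no. Count so far: 1
Gen 8: crossing 3x4. Involves strand 4? yes. Count so far: 2
Gen 9: crossing 2x4. Involves strand 4? yes. Count so far: 3
Gen 10: crossing 2x3. Involves strand 4? no. Count so far: 3
Gen 11: crossing 4x3. Involves strand 4? yes. Count so far: 4
Gen 12: crossing 3x4. Involves strand 4? yes. Count so far: 5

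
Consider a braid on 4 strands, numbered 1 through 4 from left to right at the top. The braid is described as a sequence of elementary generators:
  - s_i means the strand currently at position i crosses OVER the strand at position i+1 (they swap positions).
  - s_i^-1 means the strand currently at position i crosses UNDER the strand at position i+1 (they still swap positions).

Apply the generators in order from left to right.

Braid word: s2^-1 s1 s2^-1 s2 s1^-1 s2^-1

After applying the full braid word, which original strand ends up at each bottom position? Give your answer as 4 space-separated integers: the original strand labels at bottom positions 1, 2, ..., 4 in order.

Gen 1 (s2^-1): strand 2 crosses under strand 3. Perm now: [1 3 2 4]
Gen 2 (s1): strand 1 crosses over strand 3. Perm now: [3 1 2 4]
Gen 3 (s2^-1): strand 1 crosses under strand 2. Perm now: [3 2 1 4]
Gen 4 (s2): strand 2 crosses over strand 1. Perm now: [3 1 2 4]
Gen 5 (s1^-1): strand 3 crosses under strand 1. Perm now: [1 3 2 4]
Gen 6 (s2^-1): strand 3 crosses under strand 2. Perm now: [1 2 3 4]

Answer: 1 2 3 4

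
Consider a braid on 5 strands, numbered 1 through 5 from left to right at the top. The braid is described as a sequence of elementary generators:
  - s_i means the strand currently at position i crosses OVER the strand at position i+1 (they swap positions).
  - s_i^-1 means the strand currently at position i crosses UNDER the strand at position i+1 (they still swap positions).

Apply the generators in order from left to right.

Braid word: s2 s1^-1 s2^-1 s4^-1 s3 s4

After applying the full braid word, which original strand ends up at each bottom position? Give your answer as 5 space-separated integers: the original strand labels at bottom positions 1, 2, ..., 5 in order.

Gen 1 (s2): strand 2 crosses over strand 3. Perm now: [1 3 2 4 5]
Gen 2 (s1^-1): strand 1 crosses under strand 3. Perm now: [3 1 2 4 5]
Gen 3 (s2^-1): strand 1 crosses under strand 2. Perm now: [3 2 1 4 5]
Gen 4 (s4^-1): strand 4 crosses under strand 5. Perm now: [3 2 1 5 4]
Gen 5 (s3): strand 1 crosses over strand 5. Perm now: [3 2 5 1 4]
Gen 6 (s4): strand 1 crosses over strand 4. Perm now: [3 2 5 4 1]

Answer: 3 2 5 4 1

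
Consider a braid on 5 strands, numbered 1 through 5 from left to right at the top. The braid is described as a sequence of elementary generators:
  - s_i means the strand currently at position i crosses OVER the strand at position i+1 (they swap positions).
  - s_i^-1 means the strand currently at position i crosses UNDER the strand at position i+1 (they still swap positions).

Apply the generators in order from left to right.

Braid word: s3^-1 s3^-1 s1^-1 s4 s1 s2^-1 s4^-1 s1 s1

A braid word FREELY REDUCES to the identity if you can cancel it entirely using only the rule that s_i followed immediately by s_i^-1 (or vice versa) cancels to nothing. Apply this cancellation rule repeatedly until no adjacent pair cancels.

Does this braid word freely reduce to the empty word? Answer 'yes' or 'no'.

Gen 1 (s3^-1): push. Stack: [s3^-1]
Gen 2 (s3^-1): push. Stack: [s3^-1 s3^-1]
Gen 3 (s1^-1): push. Stack: [s3^-1 s3^-1 s1^-1]
Gen 4 (s4): push. Stack: [s3^-1 s3^-1 s1^-1 s4]
Gen 5 (s1): push. Stack: [s3^-1 s3^-1 s1^-1 s4 s1]
Gen 6 (s2^-1): push. Stack: [s3^-1 s3^-1 s1^-1 s4 s1 s2^-1]
Gen 7 (s4^-1): push. Stack: [s3^-1 s3^-1 s1^-1 s4 s1 s2^-1 s4^-1]
Gen 8 (s1): push. Stack: [s3^-1 s3^-1 s1^-1 s4 s1 s2^-1 s4^-1 s1]
Gen 9 (s1): push. Stack: [s3^-1 s3^-1 s1^-1 s4 s1 s2^-1 s4^-1 s1 s1]
Reduced word: s3^-1 s3^-1 s1^-1 s4 s1 s2^-1 s4^-1 s1 s1

Answer: no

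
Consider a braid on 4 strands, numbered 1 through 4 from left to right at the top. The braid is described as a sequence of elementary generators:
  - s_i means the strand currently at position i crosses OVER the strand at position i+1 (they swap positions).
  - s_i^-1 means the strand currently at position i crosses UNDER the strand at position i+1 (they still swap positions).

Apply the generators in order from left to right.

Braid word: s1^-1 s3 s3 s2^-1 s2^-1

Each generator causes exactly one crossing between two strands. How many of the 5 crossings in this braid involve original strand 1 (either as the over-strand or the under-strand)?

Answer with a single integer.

Answer: 3

Derivation:
Gen 1: crossing 1x2. Involves strand 1? yes. Count so far: 1
Gen 2: crossing 3x4. Involves strand 1? no. Count so far: 1
Gen 3: crossing 4x3. Involves strand 1? no. Count so far: 1
Gen 4: crossing 1x3. Involves strand 1? yes. Count so far: 2
Gen 5: crossing 3x1. Involves strand 1? yes. Count so far: 3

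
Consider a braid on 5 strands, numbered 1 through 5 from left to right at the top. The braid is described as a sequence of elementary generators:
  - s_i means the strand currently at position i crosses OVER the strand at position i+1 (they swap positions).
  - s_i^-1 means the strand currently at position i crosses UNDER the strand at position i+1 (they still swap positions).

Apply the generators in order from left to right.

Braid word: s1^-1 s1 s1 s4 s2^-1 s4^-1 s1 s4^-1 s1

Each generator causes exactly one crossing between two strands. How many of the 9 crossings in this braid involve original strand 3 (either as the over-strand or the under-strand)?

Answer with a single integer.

Gen 1: crossing 1x2. Involves strand 3? no. Count so far: 0
Gen 2: crossing 2x1. Involves strand 3? no. Count so far: 0
Gen 3: crossing 1x2. Involves strand 3? no. Count so far: 0
Gen 4: crossing 4x5. Involves strand 3? no. Count so far: 0
Gen 5: crossing 1x3. Involves strand 3? yes. Count so far: 1
Gen 6: crossing 5x4. Involves strand 3? no. Count so far: 1
Gen 7: crossing 2x3. Involves strand 3? yes. Count so far: 2
Gen 8: crossing 4x5. Involves strand 3? no. Count so far: 2
Gen 9: crossing 3x2. Involves strand 3? yes. Count so far: 3

Answer: 3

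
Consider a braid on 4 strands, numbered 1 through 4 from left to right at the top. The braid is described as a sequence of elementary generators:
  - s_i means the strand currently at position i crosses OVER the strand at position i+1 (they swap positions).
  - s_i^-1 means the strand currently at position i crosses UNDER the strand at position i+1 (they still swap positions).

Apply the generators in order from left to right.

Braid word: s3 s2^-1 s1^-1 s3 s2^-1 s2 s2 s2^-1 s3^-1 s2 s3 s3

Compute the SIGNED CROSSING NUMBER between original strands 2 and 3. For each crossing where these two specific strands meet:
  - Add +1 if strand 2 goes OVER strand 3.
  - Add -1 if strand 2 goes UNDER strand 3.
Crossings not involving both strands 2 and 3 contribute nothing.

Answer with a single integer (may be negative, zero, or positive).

Gen 1: crossing 3x4. Both 2&3? no. Sum: 0
Gen 2: crossing 2x4. Both 2&3? no. Sum: 0
Gen 3: crossing 1x4. Both 2&3? no. Sum: 0
Gen 4: 2 over 3. Both 2&3? yes. Contrib: +1. Sum: 1
Gen 5: crossing 1x3. Both 2&3? no. Sum: 1
Gen 6: crossing 3x1. Both 2&3? no. Sum: 1
Gen 7: crossing 1x3. Both 2&3? no. Sum: 1
Gen 8: crossing 3x1. Both 2&3? no. Sum: 1
Gen 9: 3 under 2. Both 2&3? yes. Contrib: +1. Sum: 2
Gen 10: crossing 1x2. Both 2&3? no. Sum: 2
Gen 11: crossing 1x3. Both 2&3? no. Sum: 2
Gen 12: crossing 3x1. Both 2&3? no. Sum: 2

Answer: 2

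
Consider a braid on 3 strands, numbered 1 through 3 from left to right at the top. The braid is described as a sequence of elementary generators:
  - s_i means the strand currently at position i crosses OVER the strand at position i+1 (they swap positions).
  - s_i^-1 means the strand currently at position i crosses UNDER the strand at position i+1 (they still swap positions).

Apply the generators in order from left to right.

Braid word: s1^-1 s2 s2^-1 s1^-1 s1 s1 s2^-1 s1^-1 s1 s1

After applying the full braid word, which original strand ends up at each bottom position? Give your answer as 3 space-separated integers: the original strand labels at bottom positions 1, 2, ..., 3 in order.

Answer: 3 1 2

Derivation:
Gen 1 (s1^-1): strand 1 crosses under strand 2. Perm now: [2 1 3]
Gen 2 (s2): strand 1 crosses over strand 3. Perm now: [2 3 1]
Gen 3 (s2^-1): strand 3 crosses under strand 1. Perm now: [2 1 3]
Gen 4 (s1^-1): strand 2 crosses under strand 1. Perm now: [1 2 3]
Gen 5 (s1): strand 1 crosses over strand 2. Perm now: [2 1 3]
Gen 6 (s1): strand 2 crosses over strand 1. Perm now: [1 2 3]
Gen 7 (s2^-1): strand 2 crosses under strand 3. Perm now: [1 3 2]
Gen 8 (s1^-1): strand 1 crosses under strand 3. Perm now: [3 1 2]
Gen 9 (s1): strand 3 crosses over strand 1. Perm now: [1 3 2]
Gen 10 (s1): strand 1 crosses over strand 3. Perm now: [3 1 2]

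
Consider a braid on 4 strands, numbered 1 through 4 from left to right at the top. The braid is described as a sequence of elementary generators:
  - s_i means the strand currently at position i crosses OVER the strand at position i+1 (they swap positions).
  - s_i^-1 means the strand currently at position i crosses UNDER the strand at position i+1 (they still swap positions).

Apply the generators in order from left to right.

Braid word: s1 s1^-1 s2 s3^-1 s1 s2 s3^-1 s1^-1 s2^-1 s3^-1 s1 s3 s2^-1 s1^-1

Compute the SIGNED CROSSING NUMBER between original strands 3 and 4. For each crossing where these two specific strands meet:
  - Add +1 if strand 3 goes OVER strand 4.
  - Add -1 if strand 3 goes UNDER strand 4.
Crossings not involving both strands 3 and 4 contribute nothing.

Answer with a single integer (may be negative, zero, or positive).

Gen 1: crossing 1x2. Both 3&4? no. Sum: 0
Gen 2: crossing 2x1. Both 3&4? no. Sum: 0
Gen 3: crossing 2x3. Both 3&4? no. Sum: 0
Gen 4: crossing 2x4. Both 3&4? no. Sum: 0
Gen 5: crossing 1x3. Both 3&4? no. Sum: 0
Gen 6: crossing 1x4. Both 3&4? no. Sum: 0
Gen 7: crossing 1x2. Both 3&4? no. Sum: 0
Gen 8: 3 under 4. Both 3&4? yes. Contrib: -1. Sum: -1
Gen 9: crossing 3x2. Both 3&4? no. Sum: -1
Gen 10: crossing 3x1. Both 3&4? no. Sum: -1
Gen 11: crossing 4x2. Both 3&4? no. Sum: -1
Gen 12: crossing 1x3. Both 3&4? no. Sum: -1
Gen 13: 4 under 3. Both 3&4? yes. Contrib: +1. Sum: 0
Gen 14: crossing 2x3. Both 3&4? no. Sum: 0

Answer: 0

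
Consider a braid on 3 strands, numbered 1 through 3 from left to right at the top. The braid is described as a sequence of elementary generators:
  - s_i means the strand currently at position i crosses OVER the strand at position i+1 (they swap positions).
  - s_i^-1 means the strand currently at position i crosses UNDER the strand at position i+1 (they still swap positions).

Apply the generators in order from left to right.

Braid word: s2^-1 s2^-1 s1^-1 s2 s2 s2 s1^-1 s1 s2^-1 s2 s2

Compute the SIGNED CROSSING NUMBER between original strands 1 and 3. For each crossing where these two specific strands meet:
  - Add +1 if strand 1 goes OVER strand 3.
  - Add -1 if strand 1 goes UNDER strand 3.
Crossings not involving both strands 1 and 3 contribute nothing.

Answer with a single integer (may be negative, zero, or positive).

Answer: 2

Derivation:
Gen 1: crossing 2x3. Both 1&3? no. Sum: 0
Gen 2: crossing 3x2. Both 1&3? no. Sum: 0
Gen 3: crossing 1x2. Both 1&3? no. Sum: 0
Gen 4: 1 over 3. Both 1&3? yes. Contrib: +1. Sum: 1
Gen 5: 3 over 1. Both 1&3? yes. Contrib: -1. Sum: 0
Gen 6: 1 over 3. Both 1&3? yes. Contrib: +1. Sum: 1
Gen 7: crossing 2x3. Both 1&3? no. Sum: 1
Gen 8: crossing 3x2. Both 1&3? no. Sum: 1
Gen 9: 3 under 1. Both 1&3? yes. Contrib: +1. Sum: 2
Gen 10: 1 over 3. Both 1&3? yes. Contrib: +1. Sum: 3
Gen 11: 3 over 1. Both 1&3? yes. Contrib: -1. Sum: 2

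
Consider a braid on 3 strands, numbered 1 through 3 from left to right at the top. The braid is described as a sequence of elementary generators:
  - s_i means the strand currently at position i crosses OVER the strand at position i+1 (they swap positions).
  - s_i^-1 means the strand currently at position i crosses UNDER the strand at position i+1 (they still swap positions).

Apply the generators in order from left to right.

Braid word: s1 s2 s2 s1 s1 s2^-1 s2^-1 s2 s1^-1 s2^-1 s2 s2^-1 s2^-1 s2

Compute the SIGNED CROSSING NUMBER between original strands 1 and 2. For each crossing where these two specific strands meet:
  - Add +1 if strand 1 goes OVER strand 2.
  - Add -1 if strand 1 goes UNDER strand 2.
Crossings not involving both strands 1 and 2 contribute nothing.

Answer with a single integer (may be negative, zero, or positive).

Gen 1: 1 over 2. Both 1&2? yes. Contrib: +1. Sum: 1
Gen 2: crossing 1x3. Both 1&2? no. Sum: 1
Gen 3: crossing 3x1. Both 1&2? no. Sum: 1
Gen 4: 2 over 1. Both 1&2? yes. Contrib: -1. Sum: 0
Gen 5: 1 over 2. Both 1&2? yes. Contrib: +1. Sum: 1
Gen 6: crossing 1x3. Both 1&2? no. Sum: 1
Gen 7: crossing 3x1. Both 1&2? no. Sum: 1
Gen 8: crossing 1x3. Both 1&2? no. Sum: 1
Gen 9: crossing 2x3. Both 1&2? no. Sum: 1
Gen 10: 2 under 1. Both 1&2? yes. Contrib: +1. Sum: 2
Gen 11: 1 over 2. Both 1&2? yes. Contrib: +1. Sum: 3
Gen 12: 2 under 1. Both 1&2? yes. Contrib: +1. Sum: 4
Gen 13: 1 under 2. Both 1&2? yes. Contrib: -1. Sum: 3
Gen 14: 2 over 1. Both 1&2? yes. Contrib: -1. Sum: 2

Answer: 2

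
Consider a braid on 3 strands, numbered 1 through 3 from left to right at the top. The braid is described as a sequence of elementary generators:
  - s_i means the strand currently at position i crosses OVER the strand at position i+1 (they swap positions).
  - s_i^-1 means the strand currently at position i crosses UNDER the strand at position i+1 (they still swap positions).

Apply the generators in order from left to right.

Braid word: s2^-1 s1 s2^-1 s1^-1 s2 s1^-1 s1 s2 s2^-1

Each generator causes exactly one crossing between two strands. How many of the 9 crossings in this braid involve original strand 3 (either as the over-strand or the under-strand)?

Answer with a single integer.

Answer: 6

Derivation:
Gen 1: crossing 2x3. Involves strand 3? yes. Count so far: 1
Gen 2: crossing 1x3. Involves strand 3? yes. Count so far: 2
Gen 3: crossing 1x2. Involves strand 3? no. Count so far: 2
Gen 4: crossing 3x2. Involves strand 3? yes. Count so far: 3
Gen 5: crossing 3x1. Involves strand 3? yes. Count so far: 4
Gen 6: crossing 2x1. Involves strand 3? no. Count so far: 4
Gen 7: crossing 1x2. Involves strand 3? no. Count so far: 4
Gen 8: crossing 1x3. Involves strand 3? yes. Count so far: 5
Gen 9: crossing 3x1. Involves strand 3? yes. Count so far: 6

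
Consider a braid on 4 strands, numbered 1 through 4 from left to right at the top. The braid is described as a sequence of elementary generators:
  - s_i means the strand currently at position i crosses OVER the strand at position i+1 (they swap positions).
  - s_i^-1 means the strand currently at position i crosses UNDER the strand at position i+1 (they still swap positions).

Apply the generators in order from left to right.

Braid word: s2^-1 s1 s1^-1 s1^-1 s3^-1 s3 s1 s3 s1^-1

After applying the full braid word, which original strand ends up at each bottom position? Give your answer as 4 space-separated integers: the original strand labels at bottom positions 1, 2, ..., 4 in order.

Gen 1 (s2^-1): strand 2 crosses under strand 3. Perm now: [1 3 2 4]
Gen 2 (s1): strand 1 crosses over strand 3. Perm now: [3 1 2 4]
Gen 3 (s1^-1): strand 3 crosses under strand 1. Perm now: [1 3 2 4]
Gen 4 (s1^-1): strand 1 crosses under strand 3. Perm now: [3 1 2 4]
Gen 5 (s3^-1): strand 2 crosses under strand 4. Perm now: [3 1 4 2]
Gen 6 (s3): strand 4 crosses over strand 2. Perm now: [3 1 2 4]
Gen 7 (s1): strand 3 crosses over strand 1. Perm now: [1 3 2 4]
Gen 8 (s3): strand 2 crosses over strand 4. Perm now: [1 3 4 2]
Gen 9 (s1^-1): strand 1 crosses under strand 3. Perm now: [3 1 4 2]

Answer: 3 1 4 2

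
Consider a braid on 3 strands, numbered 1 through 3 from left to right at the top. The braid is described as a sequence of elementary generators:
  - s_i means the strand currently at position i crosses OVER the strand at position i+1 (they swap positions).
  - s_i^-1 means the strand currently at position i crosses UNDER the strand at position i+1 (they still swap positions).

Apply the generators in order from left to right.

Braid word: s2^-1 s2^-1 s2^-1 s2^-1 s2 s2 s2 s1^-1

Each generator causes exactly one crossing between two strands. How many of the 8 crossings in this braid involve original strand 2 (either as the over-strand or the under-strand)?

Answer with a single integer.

Answer: 7

Derivation:
Gen 1: crossing 2x3. Involves strand 2? yes. Count so far: 1
Gen 2: crossing 3x2. Involves strand 2? yes. Count so far: 2
Gen 3: crossing 2x3. Involves strand 2? yes. Count so far: 3
Gen 4: crossing 3x2. Involves strand 2? yes. Count so far: 4
Gen 5: crossing 2x3. Involves strand 2? yes. Count so far: 5
Gen 6: crossing 3x2. Involves strand 2? yes. Count so far: 6
Gen 7: crossing 2x3. Involves strand 2? yes. Count so far: 7
Gen 8: crossing 1x3. Involves strand 2? no. Count so far: 7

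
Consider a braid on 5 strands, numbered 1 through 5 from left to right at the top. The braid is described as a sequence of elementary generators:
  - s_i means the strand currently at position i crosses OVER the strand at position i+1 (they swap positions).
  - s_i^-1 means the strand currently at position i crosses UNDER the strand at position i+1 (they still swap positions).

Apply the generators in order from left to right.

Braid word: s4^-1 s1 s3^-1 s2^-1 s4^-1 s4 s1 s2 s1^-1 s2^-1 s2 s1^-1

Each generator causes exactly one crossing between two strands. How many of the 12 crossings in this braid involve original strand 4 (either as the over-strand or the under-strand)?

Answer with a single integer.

Answer: 3

Derivation:
Gen 1: crossing 4x5. Involves strand 4? yes. Count so far: 1
Gen 2: crossing 1x2. Involves strand 4? no. Count so far: 1
Gen 3: crossing 3x5. Involves strand 4? no. Count so far: 1
Gen 4: crossing 1x5. Involves strand 4? no. Count so far: 1
Gen 5: crossing 3x4. Involves strand 4? yes. Count so far: 2
Gen 6: crossing 4x3. Involves strand 4? yes. Count so far: 3
Gen 7: crossing 2x5. Involves strand 4? no. Count so far: 3
Gen 8: crossing 2x1. Involves strand 4? no. Count so far: 3
Gen 9: crossing 5x1. Involves strand 4? no. Count so far: 3
Gen 10: crossing 5x2. Involves strand 4? no. Count so far: 3
Gen 11: crossing 2x5. Involves strand 4? no. Count so far: 3
Gen 12: crossing 1x5. Involves strand 4? no. Count so far: 3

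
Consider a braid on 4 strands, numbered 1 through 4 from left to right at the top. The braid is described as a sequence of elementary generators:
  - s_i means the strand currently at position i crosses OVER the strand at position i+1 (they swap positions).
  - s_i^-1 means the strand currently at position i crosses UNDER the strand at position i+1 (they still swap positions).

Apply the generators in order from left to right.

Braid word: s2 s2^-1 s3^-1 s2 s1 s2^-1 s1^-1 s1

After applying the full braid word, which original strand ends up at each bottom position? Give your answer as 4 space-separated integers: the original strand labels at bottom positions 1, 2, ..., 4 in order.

Answer: 4 2 1 3

Derivation:
Gen 1 (s2): strand 2 crosses over strand 3. Perm now: [1 3 2 4]
Gen 2 (s2^-1): strand 3 crosses under strand 2. Perm now: [1 2 3 4]
Gen 3 (s3^-1): strand 3 crosses under strand 4. Perm now: [1 2 4 3]
Gen 4 (s2): strand 2 crosses over strand 4. Perm now: [1 4 2 3]
Gen 5 (s1): strand 1 crosses over strand 4. Perm now: [4 1 2 3]
Gen 6 (s2^-1): strand 1 crosses under strand 2. Perm now: [4 2 1 3]
Gen 7 (s1^-1): strand 4 crosses under strand 2. Perm now: [2 4 1 3]
Gen 8 (s1): strand 2 crosses over strand 4. Perm now: [4 2 1 3]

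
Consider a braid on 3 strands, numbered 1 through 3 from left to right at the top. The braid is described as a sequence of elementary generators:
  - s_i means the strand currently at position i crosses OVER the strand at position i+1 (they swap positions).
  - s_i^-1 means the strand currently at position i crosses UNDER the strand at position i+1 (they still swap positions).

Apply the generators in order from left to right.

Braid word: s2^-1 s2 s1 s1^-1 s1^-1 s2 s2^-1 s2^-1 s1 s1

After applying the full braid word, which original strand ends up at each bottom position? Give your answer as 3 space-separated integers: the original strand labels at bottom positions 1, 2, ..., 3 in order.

Gen 1 (s2^-1): strand 2 crosses under strand 3. Perm now: [1 3 2]
Gen 2 (s2): strand 3 crosses over strand 2. Perm now: [1 2 3]
Gen 3 (s1): strand 1 crosses over strand 2. Perm now: [2 1 3]
Gen 4 (s1^-1): strand 2 crosses under strand 1. Perm now: [1 2 3]
Gen 5 (s1^-1): strand 1 crosses under strand 2. Perm now: [2 1 3]
Gen 6 (s2): strand 1 crosses over strand 3. Perm now: [2 3 1]
Gen 7 (s2^-1): strand 3 crosses under strand 1. Perm now: [2 1 3]
Gen 8 (s2^-1): strand 1 crosses under strand 3. Perm now: [2 3 1]
Gen 9 (s1): strand 2 crosses over strand 3. Perm now: [3 2 1]
Gen 10 (s1): strand 3 crosses over strand 2. Perm now: [2 3 1]

Answer: 2 3 1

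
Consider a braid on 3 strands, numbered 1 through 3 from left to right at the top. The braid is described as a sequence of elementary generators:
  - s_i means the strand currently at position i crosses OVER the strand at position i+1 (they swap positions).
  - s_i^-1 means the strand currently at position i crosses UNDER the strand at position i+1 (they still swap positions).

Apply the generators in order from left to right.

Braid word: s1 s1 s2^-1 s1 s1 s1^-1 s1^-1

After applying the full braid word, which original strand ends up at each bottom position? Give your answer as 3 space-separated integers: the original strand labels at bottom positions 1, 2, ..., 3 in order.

Gen 1 (s1): strand 1 crosses over strand 2. Perm now: [2 1 3]
Gen 2 (s1): strand 2 crosses over strand 1. Perm now: [1 2 3]
Gen 3 (s2^-1): strand 2 crosses under strand 3. Perm now: [1 3 2]
Gen 4 (s1): strand 1 crosses over strand 3. Perm now: [3 1 2]
Gen 5 (s1): strand 3 crosses over strand 1. Perm now: [1 3 2]
Gen 6 (s1^-1): strand 1 crosses under strand 3. Perm now: [3 1 2]
Gen 7 (s1^-1): strand 3 crosses under strand 1. Perm now: [1 3 2]

Answer: 1 3 2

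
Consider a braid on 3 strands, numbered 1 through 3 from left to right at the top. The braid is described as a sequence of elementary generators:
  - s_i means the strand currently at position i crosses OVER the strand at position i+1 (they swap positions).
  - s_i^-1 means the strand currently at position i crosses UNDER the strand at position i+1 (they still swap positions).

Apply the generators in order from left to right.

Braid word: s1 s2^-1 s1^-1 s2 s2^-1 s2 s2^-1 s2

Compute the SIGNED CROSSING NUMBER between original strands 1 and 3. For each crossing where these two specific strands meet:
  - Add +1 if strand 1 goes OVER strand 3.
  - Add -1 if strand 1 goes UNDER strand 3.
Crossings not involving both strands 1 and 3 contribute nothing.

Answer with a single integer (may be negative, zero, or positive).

Gen 1: crossing 1x2. Both 1&3? no. Sum: 0
Gen 2: 1 under 3. Both 1&3? yes. Contrib: -1. Sum: -1
Gen 3: crossing 2x3. Both 1&3? no. Sum: -1
Gen 4: crossing 2x1. Both 1&3? no. Sum: -1
Gen 5: crossing 1x2. Both 1&3? no. Sum: -1
Gen 6: crossing 2x1. Both 1&3? no. Sum: -1
Gen 7: crossing 1x2. Both 1&3? no. Sum: -1
Gen 8: crossing 2x1. Both 1&3? no. Sum: -1

Answer: -1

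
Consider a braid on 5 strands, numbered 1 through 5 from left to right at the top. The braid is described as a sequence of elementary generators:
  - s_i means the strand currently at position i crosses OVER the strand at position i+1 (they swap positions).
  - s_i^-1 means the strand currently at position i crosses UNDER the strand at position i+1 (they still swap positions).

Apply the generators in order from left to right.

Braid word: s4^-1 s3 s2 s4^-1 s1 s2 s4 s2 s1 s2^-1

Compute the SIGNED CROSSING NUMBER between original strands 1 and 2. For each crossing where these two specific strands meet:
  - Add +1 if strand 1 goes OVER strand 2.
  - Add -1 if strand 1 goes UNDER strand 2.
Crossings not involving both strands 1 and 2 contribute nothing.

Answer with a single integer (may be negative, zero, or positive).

Answer: 0

Derivation:
Gen 1: crossing 4x5. Both 1&2? no. Sum: 0
Gen 2: crossing 3x5. Both 1&2? no. Sum: 0
Gen 3: crossing 2x5. Both 1&2? no. Sum: 0
Gen 4: crossing 3x4. Both 1&2? no. Sum: 0
Gen 5: crossing 1x5. Both 1&2? no. Sum: 0
Gen 6: 1 over 2. Both 1&2? yes. Contrib: +1. Sum: 1
Gen 7: crossing 4x3. Both 1&2? no. Sum: 1
Gen 8: 2 over 1. Both 1&2? yes. Contrib: -1. Sum: 0
Gen 9: crossing 5x1. Both 1&2? no. Sum: 0
Gen 10: crossing 5x2. Both 1&2? no. Sum: 0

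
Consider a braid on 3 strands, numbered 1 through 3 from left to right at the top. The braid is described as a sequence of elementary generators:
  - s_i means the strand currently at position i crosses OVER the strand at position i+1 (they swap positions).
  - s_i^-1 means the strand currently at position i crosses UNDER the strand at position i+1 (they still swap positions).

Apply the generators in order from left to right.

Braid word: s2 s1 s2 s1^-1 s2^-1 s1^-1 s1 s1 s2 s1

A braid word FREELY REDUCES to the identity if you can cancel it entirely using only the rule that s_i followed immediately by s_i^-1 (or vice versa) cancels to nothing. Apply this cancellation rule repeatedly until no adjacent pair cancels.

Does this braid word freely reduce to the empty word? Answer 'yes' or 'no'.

Gen 1 (s2): push. Stack: [s2]
Gen 2 (s1): push. Stack: [s2 s1]
Gen 3 (s2): push. Stack: [s2 s1 s2]
Gen 4 (s1^-1): push. Stack: [s2 s1 s2 s1^-1]
Gen 5 (s2^-1): push. Stack: [s2 s1 s2 s1^-1 s2^-1]
Gen 6 (s1^-1): push. Stack: [s2 s1 s2 s1^-1 s2^-1 s1^-1]
Gen 7 (s1): cancels prior s1^-1. Stack: [s2 s1 s2 s1^-1 s2^-1]
Gen 8 (s1): push. Stack: [s2 s1 s2 s1^-1 s2^-1 s1]
Gen 9 (s2): push. Stack: [s2 s1 s2 s1^-1 s2^-1 s1 s2]
Gen 10 (s1): push. Stack: [s2 s1 s2 s1^-1 s2^-1 s1 s2 s1]
Reduced word: s2 s1 s2 s1^-1 s2^-1 s1 s2 s1

Answer: no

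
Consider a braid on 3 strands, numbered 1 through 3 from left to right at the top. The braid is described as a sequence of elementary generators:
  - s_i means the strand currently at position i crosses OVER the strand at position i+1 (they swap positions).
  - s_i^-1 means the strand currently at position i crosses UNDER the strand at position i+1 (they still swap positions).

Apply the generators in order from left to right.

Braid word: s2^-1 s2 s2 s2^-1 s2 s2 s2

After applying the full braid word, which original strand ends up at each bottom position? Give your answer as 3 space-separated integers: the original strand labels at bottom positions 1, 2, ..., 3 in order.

Gen 1 (s2^-1): strand 2 crosses under strand 3. Perm now: [1 3 2]
Gen 2 (s2): strand 3 crosses over strand 2. Perm now: [1 2 3]
Gen 3 (s2): strand 2 crosses over strand 3. Perm now: [1 3 2]
Gen 4 (s2^-1): strand 3 crosses under strand 2. Perm now: [1 2 3]
Gen 5 (s2): strand 2 crosses over strand 3. Perm now: [1 3 2]
Gen 6 (s2): strand 3 crosses over strand 2. Perm now: [1 2 3]
Gen 7 (s2): strand 2 crosses over strand 3. Perm now: [1 3 2]

Answer: 1 3 2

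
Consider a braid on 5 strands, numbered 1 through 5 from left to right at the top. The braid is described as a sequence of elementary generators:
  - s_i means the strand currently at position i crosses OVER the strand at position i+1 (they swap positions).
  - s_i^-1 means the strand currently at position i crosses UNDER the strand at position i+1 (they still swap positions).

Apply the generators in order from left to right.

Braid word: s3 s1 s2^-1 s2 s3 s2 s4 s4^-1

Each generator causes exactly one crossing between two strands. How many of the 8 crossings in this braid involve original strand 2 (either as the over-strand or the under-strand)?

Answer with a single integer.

Answer: 1

Derivation:
Gen 1: crossing 3x4. Involves strand 2? no. Count so far: 0
Gen 2: crossing 1x2. Involves strand 2? yes. Count so far: 1
Gen 3: crossing 1x4. Involves strand 2? no. Count so far: 1
Gen 4: crossing 4x1. Involves strand 2? no. Count so far: 1
Gen 5: crossing 4x3. Involves strand 2? no. Count so far: 1
Gen 6: crossing 1x3. Involves strand 2? no. Count so far: 1
Gen 7: crossing 4x5. Involves strand 2? no. Count so far: 1
Gen 8: crossing 5x4. Involves strand 2? no. Count so far: 1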